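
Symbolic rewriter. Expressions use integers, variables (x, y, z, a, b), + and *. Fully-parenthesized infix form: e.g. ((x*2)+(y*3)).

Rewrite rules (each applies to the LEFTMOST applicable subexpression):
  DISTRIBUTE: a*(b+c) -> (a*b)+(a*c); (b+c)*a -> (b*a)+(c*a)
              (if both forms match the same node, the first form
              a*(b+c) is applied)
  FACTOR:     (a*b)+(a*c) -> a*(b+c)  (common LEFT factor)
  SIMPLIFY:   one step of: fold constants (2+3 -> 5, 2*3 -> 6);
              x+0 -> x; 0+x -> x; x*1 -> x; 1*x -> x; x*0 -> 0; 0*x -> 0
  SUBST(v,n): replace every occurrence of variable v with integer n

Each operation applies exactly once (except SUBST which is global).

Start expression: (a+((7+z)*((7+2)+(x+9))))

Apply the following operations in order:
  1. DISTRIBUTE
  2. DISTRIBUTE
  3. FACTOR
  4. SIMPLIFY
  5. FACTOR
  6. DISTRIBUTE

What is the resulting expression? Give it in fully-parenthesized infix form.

Answer: (a+(((7+z)*9)+((7+z)*(x+9))))

Derivation:
Start: (a+((7+z)*((7+2)+(x+9))))
Apply DISTRIBUTE at R (target: ((7+z)*((7+2)+(x+9)))): (a+((7+z)*((7+2)+(x+9)))) -> (a+(((7+z)*(7+2))+((7+z)*(x+9))))
Apply DISTRIBUTE at RL (target: ((7+z)*(7+2))): (a+(((7+z)*(7+2))+((7+z)*(x+9)))) -> (a+((((7+z)*7)+((7+z)*2))+((7+z)*(x+9))))
Apply FACTOR at RL (target: (((7+z)*7)+((7+z)*2))): (a+((((7+z)*7)+((7+z)*2))+((7+z)*(x+9)))) -> (a+(((7+z)*(7+2))+((7+z)*(x+9))))
Apply SIMPLIFY at RLR (target: (7+2)): (a+(((7+z)*(7+2))+((7+z)*(x+9)))) -> (a+(((7+z)*9)+((7+z)*(x+9))))
Apply FACTOR at R (target: (((7+z)*9)+((7+z)*(x+9)))): (a+(((7+z)*9)+((7+z)*(x+9)))) -> (a+((7+z)*(9+(x+9))))
Apply DISTRIBUTE at R (target: ((7+z)*(9+(x+9)))): (a+((7+z)*(9+(x+9)))) -> (a+(((7+z)*9)+((7+z)*(x+9))))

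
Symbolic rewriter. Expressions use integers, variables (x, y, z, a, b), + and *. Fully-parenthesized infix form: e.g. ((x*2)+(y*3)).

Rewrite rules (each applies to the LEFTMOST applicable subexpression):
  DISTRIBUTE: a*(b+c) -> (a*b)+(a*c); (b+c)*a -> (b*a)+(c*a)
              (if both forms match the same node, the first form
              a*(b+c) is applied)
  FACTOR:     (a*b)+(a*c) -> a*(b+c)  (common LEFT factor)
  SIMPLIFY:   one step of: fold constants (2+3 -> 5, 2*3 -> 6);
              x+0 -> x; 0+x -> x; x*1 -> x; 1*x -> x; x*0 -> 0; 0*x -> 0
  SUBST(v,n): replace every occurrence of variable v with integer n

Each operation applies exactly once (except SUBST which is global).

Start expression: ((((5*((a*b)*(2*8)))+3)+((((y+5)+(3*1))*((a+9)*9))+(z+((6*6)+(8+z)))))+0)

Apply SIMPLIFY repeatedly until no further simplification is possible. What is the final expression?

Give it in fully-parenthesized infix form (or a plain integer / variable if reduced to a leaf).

Answer: (((5*((a*b)*16))+3)+((((y+5)+3)*((a+9)*9))+(z+(36+(8+z)))))

Derivation:
Start: ((((5*((a*b)*(2*8)))+3)+((((y+5)+(3*1))*((a+9)*9))+(z+((6*6)+(8+z)))))+0)
Step 1: at root: ((((5*((a*b)*(2*8)))+3)+((((y+5)+(3*1))*((a+9)*9))+(z+((6*6)+(8+z)))))+0) -> (((5*((a*b)*(2*8)))+3)+((((y+5)+(3*1))*((a+9)*9))+(z+((6*6)+(8+z))))); overall: ((((5*((a*b)*(2*8)))+3)+((((y+5)+(3*1))*((a+9)*9))+(z+((6*6)+(8+z)))))+0) -> (((5*((a*b)*(2*8)))+3)+((((y+5)+(3*1))*((a+9)*9))+(z+((6*6)+(8+z)))))
Step 2: at LLRR: (2*8) -> 16; overall: (((5*((a*b)*(2*8)))+3)+((((y+5)+(3*1))*((a+9)*9))+(z+((6*6)+(8+z))))) -> (((5*((a*b)*16))+3)+((((y+5)+(3*1))*((a+9)*9))+(z+((6*6)+(8+z)))))
Step 3: at RLLR: (3*1) -> 3; overall: (((5*((a*b)*16))+3)+((((y+5)+(3*1))*((a+9)*9))+(z+((6*6)+(8+z))))) -> (((5*((a*b)*16))+3)+((((y+5)+3)*((a+9)*9))+(z+((6*6)+(8+z)))))
Step 4: at RRRL: (6*6) -> 36; overall: (((5*((a*b)*16))+3)+((((y+5)+3)*((a+9)*9))+(z+((6*6)+(8+z))))) -> (((5*((a*b)*16))+3)+((((y+5)+3)*((a+9)*9))+(z+(36+(8+z)))))
Fixed point: (((5*((a*b)*16))+3)+((((y+5)+3)*((a+9)*9))+(z+(36+(8+z)))))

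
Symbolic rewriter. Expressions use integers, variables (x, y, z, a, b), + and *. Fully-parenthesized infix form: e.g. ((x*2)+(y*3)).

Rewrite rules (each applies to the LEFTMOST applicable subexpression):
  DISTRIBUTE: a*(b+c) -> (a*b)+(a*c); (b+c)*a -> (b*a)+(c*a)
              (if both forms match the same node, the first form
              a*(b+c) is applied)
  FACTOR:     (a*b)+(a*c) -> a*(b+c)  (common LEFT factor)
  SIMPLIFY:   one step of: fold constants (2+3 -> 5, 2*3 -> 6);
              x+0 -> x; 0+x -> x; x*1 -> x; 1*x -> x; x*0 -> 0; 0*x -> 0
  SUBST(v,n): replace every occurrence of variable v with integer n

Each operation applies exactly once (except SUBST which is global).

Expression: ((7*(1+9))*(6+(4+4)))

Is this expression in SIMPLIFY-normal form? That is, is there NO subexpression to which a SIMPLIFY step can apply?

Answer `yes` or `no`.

Expression: ((7*(1+9))*(6+(4+4)))
Scanning for simplifiable subexpressions (pre-order)...
  at root: ((7*(1+9))*(6+(4+4))) (not simplifiable)
  at L: (7*(1+9)) (not simplifiable)
  at LR: (1+9) (SIMPLIFIABLE)
  at R: (6+(4+4)) (not simplifiable)
  at RR: (4+4) (SIMPLIFIABLE)
Found simplifiable subexpr at path LR: (1+9)
One SIMPLIFY step would give: ((7*10)*(6+(4+4)))
-> NOT in normal form.

Answer: no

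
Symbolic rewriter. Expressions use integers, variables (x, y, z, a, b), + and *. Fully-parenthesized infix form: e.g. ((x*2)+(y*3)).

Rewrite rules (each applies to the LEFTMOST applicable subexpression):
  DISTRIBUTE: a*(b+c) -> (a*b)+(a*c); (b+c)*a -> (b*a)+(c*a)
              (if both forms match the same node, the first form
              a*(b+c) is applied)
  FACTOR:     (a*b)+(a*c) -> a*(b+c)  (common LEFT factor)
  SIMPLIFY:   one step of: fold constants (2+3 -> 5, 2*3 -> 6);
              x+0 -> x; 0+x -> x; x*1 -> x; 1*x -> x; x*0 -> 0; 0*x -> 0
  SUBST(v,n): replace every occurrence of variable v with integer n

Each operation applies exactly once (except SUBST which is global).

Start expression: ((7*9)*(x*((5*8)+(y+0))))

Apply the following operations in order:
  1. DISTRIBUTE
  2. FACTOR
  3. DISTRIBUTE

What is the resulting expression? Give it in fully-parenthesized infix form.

Answer: ((7*9)*((x*(5*8))+(x*(y+0))))

Derivation:
Start: ((7*9)*(x*((5*8)+(y+0))))
Apply DISTRIBUTE at R (target: (x*((5*8)+(y+0)))): ((7*9)*(x*((5*8)+(y+0)))) -> ((7*9)*((x*(5*8))+(x*(y+0))))
Apply FACTOR at R (target: ((x*(5*8))+(x*(y+0)))): ((7*9)*((x*(5*8))+(x*(y+0)))) -> ((7*9)*(x*((5*8)+(y+0))))
Apply DISTRIBUTE at R (target: (x*((5*8)+(y+0)))): ((7*9)*(x*((5*8)+(y+0)))) -> ((7*9)*((x*(5*8))+(x*(y+0))))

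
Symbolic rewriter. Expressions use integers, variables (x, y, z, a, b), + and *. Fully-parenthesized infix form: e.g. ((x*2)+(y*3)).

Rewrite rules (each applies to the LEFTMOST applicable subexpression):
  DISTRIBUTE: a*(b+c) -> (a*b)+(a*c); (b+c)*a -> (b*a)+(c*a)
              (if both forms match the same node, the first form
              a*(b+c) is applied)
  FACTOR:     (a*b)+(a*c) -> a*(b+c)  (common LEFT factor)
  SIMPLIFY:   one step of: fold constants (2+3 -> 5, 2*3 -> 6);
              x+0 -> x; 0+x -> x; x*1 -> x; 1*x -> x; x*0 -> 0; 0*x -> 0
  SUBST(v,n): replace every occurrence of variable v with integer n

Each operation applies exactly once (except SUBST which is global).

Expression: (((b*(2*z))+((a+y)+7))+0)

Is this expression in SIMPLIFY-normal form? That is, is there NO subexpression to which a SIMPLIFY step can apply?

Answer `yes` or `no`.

Answer: no

Derivation:
Expression: (((b*(2*z))+((a+y)+7))+0)
Scanning for simplifiable subexpressions (pre-order)...
  at root: (((b*(2*z))+((a+y)+7))+0) (SIMPLIFIABLE)
  at L: ((b*(2*z))+((a+y)+7)) (not simplifiable)
  at LL: (b*(2*z)) (not simplifiable)
  at LLR: (2*z) (not simplifiable)
  at LR: ((a+y)+7) (not simplifiable)
  at LRL: (a+y) (not simplifiable)
Found simplifiable subexpr at path root: (((b*(2*z))+((a+y)+7))+0)
One SIMPLIFY step would give: ((b*(2*z))+((a+y)+7))
-> NOT in normal form.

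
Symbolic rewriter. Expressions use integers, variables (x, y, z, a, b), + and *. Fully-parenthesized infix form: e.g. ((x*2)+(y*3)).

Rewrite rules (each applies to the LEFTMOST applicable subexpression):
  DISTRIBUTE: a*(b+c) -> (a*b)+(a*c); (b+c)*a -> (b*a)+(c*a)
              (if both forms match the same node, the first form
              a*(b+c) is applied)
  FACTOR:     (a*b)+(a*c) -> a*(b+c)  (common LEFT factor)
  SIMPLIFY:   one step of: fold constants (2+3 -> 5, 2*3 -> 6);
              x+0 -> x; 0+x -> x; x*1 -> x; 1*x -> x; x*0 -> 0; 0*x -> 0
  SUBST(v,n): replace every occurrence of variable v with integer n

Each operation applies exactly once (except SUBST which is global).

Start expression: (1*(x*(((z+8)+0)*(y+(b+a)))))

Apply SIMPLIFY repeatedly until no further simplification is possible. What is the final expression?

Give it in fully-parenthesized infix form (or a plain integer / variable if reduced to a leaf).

Start: (1*(x*(((z+8)+0)*(y+(b+a)))))
Step 1: at root: (1*(x*(((z+8)+0)*(y+(b+a))))) -> (x*(((z+8)+0)*(y+(b+a)))); overall: (1*(x*(((z+8)+0)*(y+(b+a))))) -> (x*(((z+8)+0)*(y+(b+a))))
Step 2: at RL: ((z+8)+0) -> (z+8); overall: (x*(((z+8)+0)*(y+(b+a)))) -> (x*((z+8)*(y+(b+a))))
Fixed point: (x*((z+8)*(y+(b+a))))

Answer: (x*((z+8)*(y+(b+a))))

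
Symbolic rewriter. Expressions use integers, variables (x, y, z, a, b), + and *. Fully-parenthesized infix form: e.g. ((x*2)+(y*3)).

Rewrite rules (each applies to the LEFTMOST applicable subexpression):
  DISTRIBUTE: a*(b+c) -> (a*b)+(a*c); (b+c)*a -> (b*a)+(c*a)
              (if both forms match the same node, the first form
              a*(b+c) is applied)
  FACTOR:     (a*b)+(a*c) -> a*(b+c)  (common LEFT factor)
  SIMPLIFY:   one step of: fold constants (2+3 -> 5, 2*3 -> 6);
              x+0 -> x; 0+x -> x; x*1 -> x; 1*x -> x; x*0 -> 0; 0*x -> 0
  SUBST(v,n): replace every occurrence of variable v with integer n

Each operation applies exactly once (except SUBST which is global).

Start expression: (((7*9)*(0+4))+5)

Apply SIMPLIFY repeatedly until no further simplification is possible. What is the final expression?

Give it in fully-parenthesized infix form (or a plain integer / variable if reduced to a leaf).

Answer: 257

Derivation:
Start: (((7*9)*(0+4))+5)
Step 1: at LL: (7*9) -> 63; overall: (((7*9)*(0+4))+5) -> ((63*(0+4))+5)
Step 2: at LR: (0+4) -> 4; overall: ((63*(0+4))+5) -> ((63*4)+5)
Step 3: at L: (63*4) -> 252; overall: ((63*4)+5) -> (252+5)
Step 4: at root: (252+5) -> 257; overall: (252+5) -> 257
Fixed point: 257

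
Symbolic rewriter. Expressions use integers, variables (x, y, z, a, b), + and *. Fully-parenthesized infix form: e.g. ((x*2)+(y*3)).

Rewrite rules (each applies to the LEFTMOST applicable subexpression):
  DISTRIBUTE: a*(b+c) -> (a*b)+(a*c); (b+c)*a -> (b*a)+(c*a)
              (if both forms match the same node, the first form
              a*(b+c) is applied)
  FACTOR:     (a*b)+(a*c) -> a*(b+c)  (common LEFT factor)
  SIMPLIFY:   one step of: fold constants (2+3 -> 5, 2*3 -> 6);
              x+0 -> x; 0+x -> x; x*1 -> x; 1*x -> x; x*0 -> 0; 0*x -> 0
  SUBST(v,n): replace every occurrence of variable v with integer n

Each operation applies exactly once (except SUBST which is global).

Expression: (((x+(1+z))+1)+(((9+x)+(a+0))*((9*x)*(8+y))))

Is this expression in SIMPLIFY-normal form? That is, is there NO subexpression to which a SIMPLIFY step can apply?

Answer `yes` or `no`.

Expression: (((x+(1+z))+1)+(((9+x)+(a+0))*((9*x)*(8+y))))
Scanning for simplifiable subexpressions (pre-order)...
  at root: (((x+(1+z))+1)+(((9+x)+(a+0))*((9*x)*(8+y)))) (not simplifiable)
  at L: ((x+(1+z))+1) (not simplifiable)
  at LL: (x+(1+z)) (not simplifiable)
  at LLR: (1+z) (not simplifiable)
  at R: (((9+x)+(a+0))*((9*x)*(8+y))) (not simplifiable)
  at RL: ((9+x)+(a+0)) (not simplifiable)
  at RLL: (9+x) (not simplifiable)
  at RLR: (a+0) (SIMPLIFIABLE)
  at RR: ((9*x)*(8+y)) (not simplifiable)
  at RRL: (9*x) (not simplifiable)
  at RRR: (8+y) (not simplifiable)
Found simplifiable subexpr at path RLR: (a+0)
One SIMPLIFY step would give: (((x+(1+z))+1)+(((9+x)+a)*((9*x)*(8+y))))
-> NOT in normal form.

Answer: no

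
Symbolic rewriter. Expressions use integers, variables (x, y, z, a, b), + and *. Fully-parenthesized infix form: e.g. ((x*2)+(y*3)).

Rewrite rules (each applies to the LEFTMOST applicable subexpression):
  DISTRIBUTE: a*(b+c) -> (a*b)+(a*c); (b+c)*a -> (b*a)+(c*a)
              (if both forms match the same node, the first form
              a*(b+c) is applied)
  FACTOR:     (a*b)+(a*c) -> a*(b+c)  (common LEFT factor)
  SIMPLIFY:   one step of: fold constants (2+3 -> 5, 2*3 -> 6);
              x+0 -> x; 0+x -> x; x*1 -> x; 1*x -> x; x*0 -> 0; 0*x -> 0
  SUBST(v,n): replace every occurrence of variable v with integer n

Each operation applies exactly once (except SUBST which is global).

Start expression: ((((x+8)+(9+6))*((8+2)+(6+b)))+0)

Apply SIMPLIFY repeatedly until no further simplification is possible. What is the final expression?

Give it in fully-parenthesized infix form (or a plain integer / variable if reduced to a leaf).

Start: ((((x+8)+(9+6))*((8+2)+(6+b)))+0)
Step 1: at root: ((((x+8)+(9+6))*((8+2)+(6+b)))+0) -> (((x+8)+(9+6))*((8+2)+(6+b))); overall: ((((x+8)+(9+6))*((8+2)+(6+b)))+0) -> (((x+8)+(9+6))*((8+2)+(6+b)))
Step 2: at LR: (9+6) -> 15; overall: (((x+8)+(9+6))*((8+2)+(6+b))) -> (((x+8)+15)*((8+2)+(6+b)))
Step 3: at RL: (8+2) -> 10; overall: (((x+8)+15)*((8+2)+(6+b))) -> (((x+8)+15)*(10+(6+b)))
Fixed point: (((x+8)+15)*(10+(6+b)))

Answer: (((x+8)+15)*(10+(6+b)))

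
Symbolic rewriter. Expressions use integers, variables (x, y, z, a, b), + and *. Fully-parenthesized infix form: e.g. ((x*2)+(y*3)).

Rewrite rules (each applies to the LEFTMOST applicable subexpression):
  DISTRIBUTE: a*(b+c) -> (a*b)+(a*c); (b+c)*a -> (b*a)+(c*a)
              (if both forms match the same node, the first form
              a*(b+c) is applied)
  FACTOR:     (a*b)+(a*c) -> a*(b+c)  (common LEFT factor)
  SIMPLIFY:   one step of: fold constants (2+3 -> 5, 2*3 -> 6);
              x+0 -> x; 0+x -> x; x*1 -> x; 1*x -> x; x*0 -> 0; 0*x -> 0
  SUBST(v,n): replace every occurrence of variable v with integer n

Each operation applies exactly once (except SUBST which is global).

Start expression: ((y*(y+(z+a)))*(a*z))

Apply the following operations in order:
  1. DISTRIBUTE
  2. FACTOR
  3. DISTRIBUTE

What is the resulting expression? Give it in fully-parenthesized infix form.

Start: ((y*(y+(z+a)))*(a*z))
Apply DISTRIBUTE at L (target: (y*(y+(z+a)))): ((y*(y+(z+a)))*(a*z)) -> (((y*y)+(y*(z+a)))*(a*z))
Apply FACTOR at L (target: ((y*y)+(y*(z+a)))): (((y*y)+(y*(z+a)))*(a*z)) -> ((y*(y+(z+a)))*(a*z))
Apply DISTRIBUTE at L (target: (y*(y+(z+a)))): ((y*(y+(z+a)))*(a*z)) -> (((y*y)+(y*(z+a)))*(a*z))

Answer: (((y*y)+(y*(z+a)))*(a*z))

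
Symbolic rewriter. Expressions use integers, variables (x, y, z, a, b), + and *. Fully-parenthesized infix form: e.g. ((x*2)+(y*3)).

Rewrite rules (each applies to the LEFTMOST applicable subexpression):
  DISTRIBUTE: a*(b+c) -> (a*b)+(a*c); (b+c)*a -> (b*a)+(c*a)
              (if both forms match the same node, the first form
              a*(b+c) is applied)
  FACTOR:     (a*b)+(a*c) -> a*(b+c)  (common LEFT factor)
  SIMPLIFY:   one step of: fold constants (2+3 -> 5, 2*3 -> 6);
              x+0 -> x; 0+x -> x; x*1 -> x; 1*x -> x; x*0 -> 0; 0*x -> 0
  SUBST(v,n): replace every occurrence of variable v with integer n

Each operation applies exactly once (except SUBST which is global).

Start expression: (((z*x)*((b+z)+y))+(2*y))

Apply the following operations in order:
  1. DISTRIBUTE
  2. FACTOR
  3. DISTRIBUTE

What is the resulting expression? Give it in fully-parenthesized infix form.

Start: (((z*x)*((b+z)+y))+(2*y))
Apply DISTRIBUTE at L (target: ((z*x)*((b+z)+y))): (((z*x)*((b+z)+y))+(2*y)) -> ((((z*x)*(b+z))+((z*x)*y))+(2*y))
Apply FACTOR at L (target: (((z*x)*(b+z))+((z*x)*y))): ((((z*x)*(b+z))+((z*x)*y))+(2*y)) -> (((z*x)*((b+z)+y))+(2*y))
Apply DISTRIBUTE at L (target: ((z*x)*((b+z)+y))): (((z*x)*((b+z)+y))+(2*y)) -> ((((z*x)*(b+z))+((z*x)*y))+(2*y))

Answer: ((((z*x)*(b+z))+((z*x)*y))+(2*y))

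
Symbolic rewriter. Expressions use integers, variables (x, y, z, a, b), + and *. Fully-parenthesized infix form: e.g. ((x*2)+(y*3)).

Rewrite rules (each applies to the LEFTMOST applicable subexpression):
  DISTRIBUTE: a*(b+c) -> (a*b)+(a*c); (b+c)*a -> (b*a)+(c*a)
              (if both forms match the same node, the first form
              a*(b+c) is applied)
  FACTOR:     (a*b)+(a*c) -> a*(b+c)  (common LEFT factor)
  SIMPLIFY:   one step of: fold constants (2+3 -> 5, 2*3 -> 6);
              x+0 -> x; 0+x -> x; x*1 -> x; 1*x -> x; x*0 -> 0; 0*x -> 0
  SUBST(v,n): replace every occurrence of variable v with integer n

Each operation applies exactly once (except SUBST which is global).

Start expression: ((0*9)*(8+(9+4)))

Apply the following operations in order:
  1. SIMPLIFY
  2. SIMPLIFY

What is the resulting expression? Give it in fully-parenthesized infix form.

Start: ((0*9)*(8+(9+4)))
Apply SIMPLIFY at L (target: (0*9)): ((0*9)*(8+(9+4))) -> (0*(8+(9+4)))
Apply SIMPLIFY at root (target: (0*(8+(9+4)))): (0*(8+(9+4))) -> 0

Answer: 0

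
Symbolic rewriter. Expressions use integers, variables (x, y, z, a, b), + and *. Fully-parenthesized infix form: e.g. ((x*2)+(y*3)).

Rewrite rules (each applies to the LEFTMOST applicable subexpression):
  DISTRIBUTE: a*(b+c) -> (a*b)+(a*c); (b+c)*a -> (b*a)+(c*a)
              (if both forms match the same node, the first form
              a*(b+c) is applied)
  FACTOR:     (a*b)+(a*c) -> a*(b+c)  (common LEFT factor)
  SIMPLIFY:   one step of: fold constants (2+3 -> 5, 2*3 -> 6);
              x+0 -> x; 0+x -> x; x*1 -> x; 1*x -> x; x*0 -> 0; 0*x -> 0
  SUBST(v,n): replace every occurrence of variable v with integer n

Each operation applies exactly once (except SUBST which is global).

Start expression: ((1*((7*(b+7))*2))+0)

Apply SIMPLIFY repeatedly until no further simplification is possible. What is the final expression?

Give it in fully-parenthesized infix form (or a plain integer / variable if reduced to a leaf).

Start: ((1*((7*(b+7))*2))+0)
Step 1: at root: ((1*((7*(b+7))*2))+0) -> (1*((7*(b+7))*2)); overall: ((1*((7*(b+7))*2))+0) -> (1*((7*(b+7))*2))
Step 2: at root: (1*((7*(b+7))*2)) -> ((7*(b+7))*2); overall: (1*((7*(b+7))*2)) -> ((7*(b+7))*2)
Fixed point: ((7*(b+7))*2)

Answer: ((7*(b+7))*2)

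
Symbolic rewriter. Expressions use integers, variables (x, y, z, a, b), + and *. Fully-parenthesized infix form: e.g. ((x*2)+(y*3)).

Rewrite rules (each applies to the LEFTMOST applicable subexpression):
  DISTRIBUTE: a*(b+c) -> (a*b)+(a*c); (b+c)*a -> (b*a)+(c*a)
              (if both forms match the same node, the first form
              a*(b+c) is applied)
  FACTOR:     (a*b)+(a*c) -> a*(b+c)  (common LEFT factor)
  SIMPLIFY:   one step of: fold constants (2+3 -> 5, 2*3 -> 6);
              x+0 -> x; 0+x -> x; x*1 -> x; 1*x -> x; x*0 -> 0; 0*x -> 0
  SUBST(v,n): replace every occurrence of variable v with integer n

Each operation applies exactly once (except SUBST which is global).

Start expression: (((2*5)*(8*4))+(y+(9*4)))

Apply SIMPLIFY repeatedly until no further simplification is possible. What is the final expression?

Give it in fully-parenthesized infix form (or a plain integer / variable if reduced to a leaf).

Answer: (320+(y+36))

Derivation:
Start: (((2*5)*(8*4))+(y+(9*4)))
Step 1: at LL: (2*5) -> 10; overall: (((2*5)*(8*4))+(y+(9*4))) -> ((10*(8*4))+(y+(9*4)))
Step 2: at LR: (8*4) -> 32; overall: ((10*(8*4))+(y+(9*4))) -> ((10*32)+(y+(9*4)))
Step 3: at L: (10*32) -> 320; overall: ((10*32)+(y+(9*4))) -> (320+(y+(9*4)))
Step 4: at RR: (9*4) -> 36; overall: (320+(y+(9*4))) -> (320+(y+36))
Fixed point: (320+(y+36))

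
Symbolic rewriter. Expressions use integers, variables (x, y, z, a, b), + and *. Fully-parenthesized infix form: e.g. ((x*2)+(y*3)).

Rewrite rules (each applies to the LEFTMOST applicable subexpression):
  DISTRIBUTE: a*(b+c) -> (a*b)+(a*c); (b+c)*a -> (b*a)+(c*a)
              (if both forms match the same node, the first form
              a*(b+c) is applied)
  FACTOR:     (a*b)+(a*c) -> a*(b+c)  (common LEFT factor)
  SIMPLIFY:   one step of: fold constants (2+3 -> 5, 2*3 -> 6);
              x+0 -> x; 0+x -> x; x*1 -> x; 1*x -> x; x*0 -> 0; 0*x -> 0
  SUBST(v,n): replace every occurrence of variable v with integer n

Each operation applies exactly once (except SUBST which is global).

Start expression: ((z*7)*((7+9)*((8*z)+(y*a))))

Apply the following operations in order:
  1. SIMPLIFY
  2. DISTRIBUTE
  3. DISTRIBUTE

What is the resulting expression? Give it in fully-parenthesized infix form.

Answer: (((z*7)*(16*(8*z)))+((z*7)*(16*(y*a))))

Derivation:
Start: ((z*7)*((7+9)*((8*z)+(y*a))))
Apply SIMPLIFY at RL (target: (7+9)): ((z*7)*((7+9)*((8*z)+(y*a)))) -> ((z*7)*(16*((8*z)+(y*a))))
Apply DISTRIBUTE at R (target: (16*((8*z)+(y*a)))): ((z*7)*(16*((8*z)+(y*a)))) -> ((z*7)*((16*(8*z))+(16*(y*a))))
Apply DISTRIBUTE at root (target: ((z*7)*((16*(8*z))+(16*(y*a))))): ((z*7)*((16*(8*z))+(16*(y*a)))) -> (((z*7)*(16*(8*z)))+((z*7)*(16*(y*a))))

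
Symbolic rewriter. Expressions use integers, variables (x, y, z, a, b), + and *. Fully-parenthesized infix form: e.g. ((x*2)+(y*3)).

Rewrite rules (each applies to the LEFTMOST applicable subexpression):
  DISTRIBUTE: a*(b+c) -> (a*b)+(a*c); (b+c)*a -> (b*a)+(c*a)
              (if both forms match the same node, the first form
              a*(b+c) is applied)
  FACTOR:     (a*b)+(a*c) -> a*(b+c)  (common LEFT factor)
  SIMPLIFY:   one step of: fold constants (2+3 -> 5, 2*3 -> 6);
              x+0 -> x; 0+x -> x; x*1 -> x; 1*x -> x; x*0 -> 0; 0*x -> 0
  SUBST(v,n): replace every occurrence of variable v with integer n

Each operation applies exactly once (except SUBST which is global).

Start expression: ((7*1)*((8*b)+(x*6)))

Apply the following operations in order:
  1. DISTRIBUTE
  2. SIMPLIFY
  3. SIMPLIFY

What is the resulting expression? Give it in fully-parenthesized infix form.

Start: ((7*1)*((8*b)+(x*6)))
Apply DISTRIBUTE at root (target: ((7*1)*((8*b)+(x*6)))): ((7*1)*((8*b)+(x*6))) -> (((7*1)*(8*b))+((7*1)*(x*6)))
Apply SIMPLIFY at LL (target: (7*1)): (((7*1)*(8*b))+((7*1)*(x*6))) -> ((7*(8*b))+((7*1)*(x*6)))
Apply SIMPLIFY at RL (target: (7*1)): ((7*(8*b))+((7*1)*(x*6))) -> ((7*(8*b))+(7*(x*6)))

Answer: ((7*(8*b))+(7*(x*6)))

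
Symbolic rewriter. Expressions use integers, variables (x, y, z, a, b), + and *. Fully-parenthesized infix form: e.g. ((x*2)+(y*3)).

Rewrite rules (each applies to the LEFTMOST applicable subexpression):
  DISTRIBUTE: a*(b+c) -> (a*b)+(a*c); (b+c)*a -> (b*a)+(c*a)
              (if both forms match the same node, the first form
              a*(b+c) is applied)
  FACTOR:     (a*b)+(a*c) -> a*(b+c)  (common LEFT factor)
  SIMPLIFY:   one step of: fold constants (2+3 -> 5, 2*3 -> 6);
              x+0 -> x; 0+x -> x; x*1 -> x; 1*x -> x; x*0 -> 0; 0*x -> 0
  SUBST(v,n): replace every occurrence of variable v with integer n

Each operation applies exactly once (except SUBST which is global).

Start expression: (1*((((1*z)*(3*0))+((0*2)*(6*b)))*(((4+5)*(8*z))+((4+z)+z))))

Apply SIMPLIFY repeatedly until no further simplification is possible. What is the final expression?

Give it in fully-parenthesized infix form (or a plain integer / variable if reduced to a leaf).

Answer: 0

Derivation:
Start: (1*((((1*z)*(3*0))+((0*2)*(6*b)))*(((4+5)*(8*z))+((4+z)+z))))
Step 1: at root: (1*((((1*z)*(3*0))+((0*2)*(6*b)))*(((4+5)*(8*z))+((4+z)+z)))) -> ((((1*z)*(3*0))+((0*2)*(6*b)))*(((4+5)*(8*z))+((4+z)+z))); overall: (1*((((1*z)*(3*0))+((0*2)*(6*b)))*(((4+5)*(8*z))+((4+z)+z)))) -> ((((1*z)*(3*0))+((0*2)*(6*b)))*(((4+5)*(8*z))+((4+z)+z)))
Step 2: at LLL: (1*z) -> z; overall: ((((1*z)*(3*0))+((0*2)*(6*b)))*(((4+5)*(8*z))+((4+z)+z))) -> (((z*(3*0))+((0*2)*(6*b)))*(((4+5)*(8*z))+((4+z)+z)))
Step 3: at LLR: (3*0) -> 0; overall: (((z*(3*0))+((0*2)*(6*b)))*(((4+5)*(8*z))+((4+z)+z))) -> (((z*0)+((0*2)*(6*b)))*(((4+5)*(8*z))+((4+z)+z)))
Step 4: at LL: (z*0) -> 0; overall: (((z*0)+((0*2)*(6*b)))*(((4+5)*(8*z))+((4+z)+z))) -> ((0+((0*2)*(6*b)))*(((4+5)*(8*z))+((4+z)+z)))
Step 5: at L: (0+((0*2)*(6*b))) -> ((0*2)*(6*b)); overall: ((0+((0*2)*(6*b)))*(((4+5)*(8*z))+((4+z)+z))) -> (((0*2)*(6*b))*(((4+5)*(8*z))+((4+z)+z)))
Step 6: at LL: (0*2) -> 0; overall: (((0*2)*(6*b))*(((4+5)*(8*z))+((4+z)+z))) -> ((0*(6*b))*(((4+5)*(8*z))+((4+z)+z)))
Step 7: at L: (0*(6*b)) -> 0; overall: ((0*(6*b))*(((4+5)*(8*z))+((4+z)+z))) -> (0*(((4+5)*(8*z))+((4+z)+z)))
Step 8: at root: (0*(((4+5)*(8*z))+((4+z)+z))) -> 0; overall: (0*(((4+5)*(8*z))+((4+z)+z))) -> 0
Fixed point: 0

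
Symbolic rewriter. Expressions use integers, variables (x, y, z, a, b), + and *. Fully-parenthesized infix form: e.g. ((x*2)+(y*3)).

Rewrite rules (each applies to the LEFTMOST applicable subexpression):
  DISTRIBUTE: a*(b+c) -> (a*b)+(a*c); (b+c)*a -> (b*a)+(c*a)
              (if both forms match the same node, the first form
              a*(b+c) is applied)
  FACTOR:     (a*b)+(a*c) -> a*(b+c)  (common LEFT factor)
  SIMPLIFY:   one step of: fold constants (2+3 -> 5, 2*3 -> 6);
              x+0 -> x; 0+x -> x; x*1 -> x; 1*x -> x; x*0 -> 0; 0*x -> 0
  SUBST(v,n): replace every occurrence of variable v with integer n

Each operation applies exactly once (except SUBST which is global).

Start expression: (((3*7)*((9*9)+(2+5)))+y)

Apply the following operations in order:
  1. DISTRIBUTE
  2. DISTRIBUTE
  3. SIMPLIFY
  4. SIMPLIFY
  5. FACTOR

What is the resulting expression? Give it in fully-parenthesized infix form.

Start: (((3*7)*((9*9)+(2+5)))+y)
Apply DISTRIBUTE at L (target: ((3*7)*((9*9)+(2+5)))): (((3*7)*((9*9)+(2+5)))+y) -> ((((3*7)*(9*9))+((3*7)*(2+5)))+y)
Apply DISTRIBUTE at LR (target: ((3*7)*(2+5))): ((((3*7)*(9*9))+((3*7)*(2+5)))+y) -> ((((3*7)*(9*9))+(((3*7)*2)+((3*7)*5)))+y)
Apply SIMPLIFY at LLL (target: (3*7)): ((((3*7)*(9*9))+(((3*7)*2)+((3*7)*5)))+y) -> (((21*(9*9))+(((3*7)*2)+((3*7)*5)))+y)
Apply SIMPLIFY at LLR (target: (9*9)): (((21*(9*9))+(((3*7)*2)+((3*7)*5)))+y) -> (((21*81)+(((3*7)*2)+((3*7)*5)))+y)
Apply FACTOR at LR (target: (((3*7)*2)+((3*7)*5))): (((21*81)+(((3*7)*2)+((3*7)*5)))+y) -> (((21*81)+((3*7)*(2+5)))+y)

Answer: (((21*81)+((3*7)*(2+5)))+y)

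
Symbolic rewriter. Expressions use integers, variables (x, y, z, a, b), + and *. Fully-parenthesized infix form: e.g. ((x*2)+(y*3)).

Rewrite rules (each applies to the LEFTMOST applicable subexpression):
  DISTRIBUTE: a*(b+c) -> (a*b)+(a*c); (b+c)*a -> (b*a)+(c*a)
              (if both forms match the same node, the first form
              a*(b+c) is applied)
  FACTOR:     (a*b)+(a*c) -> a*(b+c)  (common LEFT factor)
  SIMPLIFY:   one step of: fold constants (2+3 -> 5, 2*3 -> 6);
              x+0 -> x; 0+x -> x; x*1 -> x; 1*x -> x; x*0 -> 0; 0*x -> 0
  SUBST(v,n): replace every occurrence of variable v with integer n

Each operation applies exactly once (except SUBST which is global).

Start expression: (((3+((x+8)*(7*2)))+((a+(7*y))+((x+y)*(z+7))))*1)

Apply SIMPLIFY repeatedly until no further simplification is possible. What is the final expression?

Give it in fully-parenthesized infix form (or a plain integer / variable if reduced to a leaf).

Start: (((3+((x+8)*(7*2)))+((a+(7*y))+((x+y)*(z+7))))*1)
Step 1: at root: (((3+((x+8)*(7*2)))+((a+(7*y))+((x+y)*(z+7))))*1) -> ((3+((x+8)*(7*2)))+((a+(7*y))+((x+y)*(z+7)))); overall: (((3+((x+8)*(7*2)))+((a+(7*y))+((x+y)*(z+7))))*1) -> ((3+((x+8)*(7*2)))+((a+(7*y))+((x+y)*(z+7))))
Step 2: at LRR: (7*2) -> 14; overall: ((3+((x+8)*(7*2)))+((a+(7*y))+((x+y)*(z+7)))) -> ((3+((x+8)*14))+((a+(7*y))+((x+y)*(z+7))))
Fixed point: ((3+((x+8)*14))+((a+(7*y))+((x+y)*(z+7))))

Answer: ((3+((x+8)*14))+((a+(7*y))+((x+y)*(z+7))))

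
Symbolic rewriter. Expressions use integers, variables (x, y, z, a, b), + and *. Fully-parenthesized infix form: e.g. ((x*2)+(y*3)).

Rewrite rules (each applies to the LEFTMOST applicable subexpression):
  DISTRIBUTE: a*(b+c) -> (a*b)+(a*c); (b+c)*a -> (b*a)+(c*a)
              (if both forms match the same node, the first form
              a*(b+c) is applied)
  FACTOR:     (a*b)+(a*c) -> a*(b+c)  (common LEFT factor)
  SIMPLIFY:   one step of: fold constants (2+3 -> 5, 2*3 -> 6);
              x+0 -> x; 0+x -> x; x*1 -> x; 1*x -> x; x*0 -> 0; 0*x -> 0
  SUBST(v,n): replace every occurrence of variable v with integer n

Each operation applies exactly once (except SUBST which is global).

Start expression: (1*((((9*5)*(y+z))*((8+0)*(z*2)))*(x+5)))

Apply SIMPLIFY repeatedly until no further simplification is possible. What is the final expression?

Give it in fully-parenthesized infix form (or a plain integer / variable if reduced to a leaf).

Answer: (((45*(y+z))*(8*(z*2)))*(x+5))

Derivation:
Start: (1*((((9*5)*(y+z))*((8+0)*(z*2)))*(x+5)))
Step 1: at root: (1*((((9*5)*(y+z))*((8+0)*(z*2)))*(x+5))) -> ((((9*5)*(y+z))*((8+0)*(z*2)))*(x+5)); overall: (1*((((9*5)*(y+z))*((8+0)*(z*2)))*(x+5))) -> ((((9*5)*(y+z))*((8+0)*(z*2)))*(x+5))
Step 2: at LLL: (9*5) -> 45; overall: ((((9*5)*(y+z))*((8+0)*(z*2)))*(x+5)) -> (((45*(y+z))*((8+0)*(z*2)))*(x+5))
Step 3: at LRL: (8+0) -> 8; overall: (((45*(y+z))*((8+0)*(z*2)))*(x+5)) -> (((45*(y+z))*(8*(z*2)))*(x+5))
Fixed point: (((45*(y+z))*(8*(z*2)))*(x+5))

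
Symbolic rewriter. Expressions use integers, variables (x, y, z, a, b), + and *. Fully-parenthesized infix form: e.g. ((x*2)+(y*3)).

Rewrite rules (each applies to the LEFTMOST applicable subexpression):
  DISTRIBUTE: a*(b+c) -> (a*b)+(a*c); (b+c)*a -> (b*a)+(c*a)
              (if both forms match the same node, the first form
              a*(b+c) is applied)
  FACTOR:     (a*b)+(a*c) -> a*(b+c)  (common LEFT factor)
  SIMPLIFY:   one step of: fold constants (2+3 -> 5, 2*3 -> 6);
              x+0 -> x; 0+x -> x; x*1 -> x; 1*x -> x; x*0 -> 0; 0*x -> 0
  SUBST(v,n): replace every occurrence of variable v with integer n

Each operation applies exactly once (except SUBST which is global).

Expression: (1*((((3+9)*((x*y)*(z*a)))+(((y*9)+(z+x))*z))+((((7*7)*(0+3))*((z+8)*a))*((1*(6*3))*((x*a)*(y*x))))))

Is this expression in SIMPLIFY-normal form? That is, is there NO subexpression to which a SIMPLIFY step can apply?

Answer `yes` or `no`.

Answer: no

Derivation:
Expression: (1*((((3+9)*((x*y)*(z*a)))+(((y*9)+(z+x))*z))+((((7*7)*(0+3))*((z+8)*a))*((1*(6*3))*((x*a)*(y*x))))))
Scanning for simplifiable subexpressions (pre-order)...
  at root: (1*((((3+9)*((x*y)*(z*a)))+(((y*9)+(z+x))*z))+((((7*7)*(0+3))*((z+8)*a))*((1*(6*3))*((x*a)*(y*x)))))) (SIMPLIFIABLE)
  at R: ((((3+9)*((x*y)*(z*a)))+(((y*9)+(z+x))*z))+((((7*7)*(0+3))*((z+8)*a))*((1*(6*3))*((x*a)*(y*x))))) (not simplifiable)
  at RL: (((3+9)*((x*y)*(z*a)))+(((y*9)+(z+x))*z)) (not simplifiable)
  at RLL: ((3+9)*((x*y)*(z*a))) (not simplifiable)
  at RLLL: (3+9) (SIMPLIFIABLE)
  at RLLR: ((x*y)*(z*a)) (not simplifiable)
  at RLLRL: (x*y) (not simplifiable)
  at RLLRR: (z*a) (not simplifiable)
  at RLR: (((y*9)+(z+x))*z) (not simplifiable)
  at RLRL: ((y*9)+(z+x)) (not simplifiable)
  at RLRLL: (y*9) (not simplifiable)
  at RLRLR: (z+x) (not simplifiable)
  at RR: ((((7*7)*(0+3))*((z+8)*a))*((1*(6*3))*((x*a)*(y*x)))) (not simplifiable)
  at RRL: (((7*7)*(0+3))*((z+8)*a)) (not simplifiable)
  at RRLL: ((7*7)*(0+3)) (not simplifiable)
  at RRLLL: (7*7) (SIMPLIFIABLE)
  at RRLLR: (0+3) (SIMPLIFIABLE)
  at RRLR: ((z+8)*a) (not simplifiable)
  at RRLRL: (z+8) (not simplifiable)
  at RRR: ((1*(6*3))*((x*a)*(y*x))) (not simplifiable)
  at RRRL: (1*(6*3)) (SIMPLIFIABLE)
  at RRRLR: (6*3) (SIMPLIFIABLE)
  at RRRR: ((x*a)*(y*x)) (not simplifiable)
  at RRRRL: (x*a) (not simplifiable)
  at RRRRR: (y*x) (not simplifiable)
Found simplifiable subexpr at path root: (1*((((3+9)*((x*y)*(z*a)))+(((y*9)+(z+x))*z))+((((7*7)*(0+3))*((z+8)*a))*((1*(6*3))*((x*a)*(y*x))))))
One SIMPLIFY step would give: ((((3+9)*((x*y)*(z*a)))+(((y*9)+(z+x))*z))+((((7*7)*(0+3))*((z+8)*a))*((1*(6*3))*((x*a)*(y*x)))))
-> NOT in normal form.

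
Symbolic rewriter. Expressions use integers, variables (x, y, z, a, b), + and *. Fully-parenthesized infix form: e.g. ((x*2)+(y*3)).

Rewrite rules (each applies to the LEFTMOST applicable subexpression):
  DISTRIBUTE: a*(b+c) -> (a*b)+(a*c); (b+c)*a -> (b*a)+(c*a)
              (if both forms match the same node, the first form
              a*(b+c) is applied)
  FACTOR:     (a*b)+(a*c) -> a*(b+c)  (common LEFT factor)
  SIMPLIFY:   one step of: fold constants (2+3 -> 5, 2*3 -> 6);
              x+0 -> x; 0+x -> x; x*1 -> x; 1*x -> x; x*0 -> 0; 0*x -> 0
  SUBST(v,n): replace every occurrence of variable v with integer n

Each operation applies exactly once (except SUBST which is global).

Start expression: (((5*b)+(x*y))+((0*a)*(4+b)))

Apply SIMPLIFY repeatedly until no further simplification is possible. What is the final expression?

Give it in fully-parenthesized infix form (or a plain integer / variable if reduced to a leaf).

Start: (((5*b)+(x*y))+((0*a)*(4+b)))
Step 1: at RL: (0*a) -> 0; overall: (((5*b)+(x*y))+((0*a)*(4+b))) -> (((5*b)+(x*y))+(0*(4+b)))
Step 2: at R: (0*(4+b)) -> 0; overall: (((5*b)+(x*y))+(0*(4+b))) -> (((5*b)+(x*y))+0)
Step 3: at root: (((5*b)+(x*y))+0) -> ((5*b)+(x*y)); overall: (((5*b)+(x*y))+0) -> ((5*b)+(x*y))
Fixed point: ((5*b)+(x*y))

Answer: ((5*b)+(x*y))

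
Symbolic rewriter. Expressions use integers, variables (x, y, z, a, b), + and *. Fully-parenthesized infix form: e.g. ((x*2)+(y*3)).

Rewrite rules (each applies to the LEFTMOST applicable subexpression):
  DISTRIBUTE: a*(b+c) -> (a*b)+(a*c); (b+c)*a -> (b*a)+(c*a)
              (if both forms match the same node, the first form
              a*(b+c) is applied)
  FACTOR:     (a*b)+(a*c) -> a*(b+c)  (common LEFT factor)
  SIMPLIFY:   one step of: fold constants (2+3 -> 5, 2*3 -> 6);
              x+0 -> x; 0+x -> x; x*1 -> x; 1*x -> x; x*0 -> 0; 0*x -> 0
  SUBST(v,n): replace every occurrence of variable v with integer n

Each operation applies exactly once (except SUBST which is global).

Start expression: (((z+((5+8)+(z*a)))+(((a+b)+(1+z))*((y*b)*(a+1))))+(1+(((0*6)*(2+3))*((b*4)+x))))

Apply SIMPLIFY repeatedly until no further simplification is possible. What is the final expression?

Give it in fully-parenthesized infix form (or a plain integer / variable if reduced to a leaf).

Answer: (((z+(13+(z*a)))+(((a+b)+(1+z))*((y*b)*(a+1))))+1)

Derivation:
Start: (((z+((5+8)+(z*a)))+(((a+b)+(1+z))*((y*b)*(a+1))))+(1+(((0*6)*(2+3))*((b*4)+x))))
Step 1: at LLRL: (5+8) -> 13; overall: (((z+((5+8)+(z*a)))+(((a+b)+(1+z))*((y*b)*(a+1))))+(1+(((0*6)*(2+3))*((b*4)+x)))) -> (((z+(13+(z*a)))+(((a+b)+(1+z))*((y*b)*(a+1))))+(1+(((0*6)*(2+3))*((b*4)+x))))
Step 2: at RRLL: (0*6) -> 0; overall: (((z+(13+(z*a)))+(((a+b)+(1+z))*((y*b)*(a+1))))+(1+(((0*6)*(2+3))*((b*4)+x)))) -> (((z+(13+(z*a)))+(((a+b)+(1+z))*((y*b)*(a+1))))+(1+((0*(2+3))*((b*4)+x))))
Step 3: at RRL: (0*(2+3)) -> 0; overall: (((z+(13+(z*a)))+(((a+b)+(1+z))*((y*b)*(a+1))))+(1+((0*(2+3))*((b*4)+x)))) -> (((z+(13+(z*a)))+(((a+b)+(1+z))*((y*b)*(a+1))))+(1+(0*((b*4)+x))))
Step 4: at RR: (0*((b*4)+x)) -> 0; overall: (((z+(13+(z*a)))+(((a+b)+(1+z))*((y*b)*(a+1))))+(1+(0*((b*4)+x)))) -> (((z+(13+(z*a)))+(((a+b)+(1+z))*((y*b)*(a+1))))+(1+0))
Step 5: at R: (1+0) -> 1; overall: (((z+(13+(z*a)))+(((a+b)+(1+z))*((y*b)*(a+1))))+(1+0)) -> (((z+(13+(z*a)))+(((a+b)+(1+z))*((y*b)*(a+1))))+1)
Fixed point: (((z+(13+(z*a)))+(((a+b)+(1+z))*((y*b)*(a+1))))+1)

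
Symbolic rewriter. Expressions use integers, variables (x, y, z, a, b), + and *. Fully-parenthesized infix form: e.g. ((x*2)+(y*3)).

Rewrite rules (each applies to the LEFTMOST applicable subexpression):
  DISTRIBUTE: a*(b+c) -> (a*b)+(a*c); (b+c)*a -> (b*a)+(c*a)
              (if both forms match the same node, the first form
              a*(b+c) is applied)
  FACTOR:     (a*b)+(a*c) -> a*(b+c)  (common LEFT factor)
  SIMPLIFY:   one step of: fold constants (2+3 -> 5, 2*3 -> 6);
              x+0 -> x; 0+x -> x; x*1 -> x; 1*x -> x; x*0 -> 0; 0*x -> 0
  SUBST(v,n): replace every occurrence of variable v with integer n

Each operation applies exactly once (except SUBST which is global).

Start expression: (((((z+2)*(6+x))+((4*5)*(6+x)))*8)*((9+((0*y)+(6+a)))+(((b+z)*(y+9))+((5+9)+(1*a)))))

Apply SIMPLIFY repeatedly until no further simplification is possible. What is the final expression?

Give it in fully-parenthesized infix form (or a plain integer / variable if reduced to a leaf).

Start: (((((z+2)*(6+x))+((4*5)*(6+x)))*8)*((9+((0*y)+(6+a)))+(((b+z)*(y+9))+((5+9)+(1*a)))))
Step 1: at LLRL: (4*5) -> 20; overall: (((((z+2)*(6+x))+((4*5)*(6+x)))*8)*((9+((0*y)+(6+a)))+(((b+z)*(y+9))+((5+9)+(1*a))))) -> (((((z+2)*(6+x))+(20*(6+x)))*8)*((9+((0*y)+(6+a)))+(((b+z)*(y+9))+((5+9)+(1*a)))))
Step 2: at RLRL: (0*y) -> 0; overall: (((((z+2)*(6+x))+(20*(6+x)))*8)*((9+((0*y)+(6+a)))+(((b+z)*(y+9))+((5+9)+(1*a))))) -> (((((z+2)*(6+x))+(20*(6+x)))*8)*((9+(0+(6+a)))+(((b+z)*(y+9))+((5+9)+(1*a)))))
Step 3: at RLR: (0+(6+a)) -> (6+a); overall: (((((z+2)*(6+x))+(20*(6+x)))*8)*((9+(0+(6+a)))+(((b+z)*(y+9))+((5+9)+(1*a))))) -> (((((z+2)*(6+x))+(20*(6+x)))*8)*((9+(6+a))+(((b+z)*(y+9))+((5+9)+(1*a)))))
Step 4: at RRRL: (5+9) -> 14; overall: (((((z+2)*(6+x))+(20*(6+x)))*8)*((9+(6+a))+(((b+z)*(y+9))+((5+9)+(1*a))))) -> (((((z+2)*(6+x))+(20*(6+x)))*8)*((9+(6+a))+(((b+z)*(y+9))+(14+(1*a)))))
Step 5: at RRRR: (1*a) -> a; overall: (((((z+2)*(6+x))+(20*(6+x)))*8)*((9+(6+a))+(((b+z)*(y+9))+(14+(1*a))))) -> (((((z+2)*(6+x))+(20*(6+x)))*8)*((9+(6+a))+(((b+z)*(y+9))+(14+a))))
Fixed point: (((((z+2)*(6+x))+(20*(6+x)))*8)*((9+(6+a))+(((b+z)*(y+9))+(14+a))))

Answer: (((((z+2)*(6+x))+(20*(6+x)))*8)*((9+(6+a))+(((b+z)*(y+9))+(14+a))))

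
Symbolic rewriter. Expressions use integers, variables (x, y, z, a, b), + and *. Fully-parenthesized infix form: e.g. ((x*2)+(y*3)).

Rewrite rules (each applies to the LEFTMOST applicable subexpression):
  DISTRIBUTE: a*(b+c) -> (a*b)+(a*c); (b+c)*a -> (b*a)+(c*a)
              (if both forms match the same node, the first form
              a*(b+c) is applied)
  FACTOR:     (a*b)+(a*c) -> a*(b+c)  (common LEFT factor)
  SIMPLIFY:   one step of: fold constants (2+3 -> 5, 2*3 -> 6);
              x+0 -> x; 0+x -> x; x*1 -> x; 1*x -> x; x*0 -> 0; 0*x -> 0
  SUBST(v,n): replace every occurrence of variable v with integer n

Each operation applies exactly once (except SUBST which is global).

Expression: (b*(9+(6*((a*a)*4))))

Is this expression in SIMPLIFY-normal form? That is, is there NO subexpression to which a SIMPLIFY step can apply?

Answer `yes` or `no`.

Answer: yes

Derivation:
Expression: (b*(9+(6*((a*a)*4))))
Scanning for simplifiable subexpressions (pre-order)...
  at root: (b*(9+(6*((a*a)*4)))) (not simplifiable)
  at R: (9+(6*((a*a)*4))) (not simplifiable)
  at RR: (6*((a*a)*4)) (not simplifiable)
  at RRR: ((a*a)*4) (not simplifiable)
  at RRRL: (a*a) (not simplifiable)
Result: no simplifiable subexpression found -> normal form.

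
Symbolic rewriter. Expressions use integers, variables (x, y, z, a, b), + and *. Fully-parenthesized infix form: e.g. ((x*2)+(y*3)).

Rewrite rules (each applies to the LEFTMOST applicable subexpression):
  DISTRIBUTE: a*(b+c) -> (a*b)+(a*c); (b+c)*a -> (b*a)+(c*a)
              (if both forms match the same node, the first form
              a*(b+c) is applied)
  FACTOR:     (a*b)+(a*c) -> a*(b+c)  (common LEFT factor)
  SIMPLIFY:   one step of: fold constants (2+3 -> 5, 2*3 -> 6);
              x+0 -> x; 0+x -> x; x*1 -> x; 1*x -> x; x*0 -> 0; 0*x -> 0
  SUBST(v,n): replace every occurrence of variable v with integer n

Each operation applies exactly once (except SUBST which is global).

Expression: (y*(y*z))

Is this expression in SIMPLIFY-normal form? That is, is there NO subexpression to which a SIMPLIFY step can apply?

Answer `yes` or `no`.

Answer: yes

Derivation:
Expression: (y*(y*z))
Scanning for simplifiable subexpressions (pre-order)...
  at root: (y*(y*z)) (not simplifiable)
  at R: (y*z) (not simplifiable)
Result: no simplifiable subexpression found -> normal form.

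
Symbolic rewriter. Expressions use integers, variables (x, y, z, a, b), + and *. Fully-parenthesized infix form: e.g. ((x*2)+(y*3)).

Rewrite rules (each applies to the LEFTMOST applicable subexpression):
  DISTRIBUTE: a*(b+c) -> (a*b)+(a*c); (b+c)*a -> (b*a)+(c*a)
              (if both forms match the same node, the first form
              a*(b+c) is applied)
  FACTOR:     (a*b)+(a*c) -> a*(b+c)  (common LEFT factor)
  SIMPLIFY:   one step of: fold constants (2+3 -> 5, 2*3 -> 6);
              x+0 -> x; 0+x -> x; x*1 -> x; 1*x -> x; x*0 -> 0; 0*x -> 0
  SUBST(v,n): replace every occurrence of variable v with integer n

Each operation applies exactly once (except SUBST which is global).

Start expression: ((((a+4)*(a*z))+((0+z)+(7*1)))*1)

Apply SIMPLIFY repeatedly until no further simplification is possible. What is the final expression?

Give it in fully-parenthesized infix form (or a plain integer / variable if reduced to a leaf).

Answer: (((a+4)*(a*z))+(z+7))

Derivation:
Start: ((((a+4)*(a*z))+((0+z)+(7*1)))*1)
Step 1: at root: ((((a+4)*(a*z))+((0+z)+(7*1)))*1) -> (((a+4)*(a*z))+((0+z)+(7*1))); overall: ((((a+4)*(a*z))+((0+z)+(7*1)))*1) -> (((a+4)*(a*z))+((0+z)+(7*1)))
Step 2: at RL: (0+z) -> z; overall: (((a+4)*(a*z))+((0+z)+(7*1))) -> (((a+4)*(a*z))+(z+(7*1)))
Step 3: at RR: (7*1) -> 7; overall: (((a+4)*(a*z))+(z+(7*1))) -> (((a+4)*(a*z))+(z+7))
Fixed point: (((a+4)*(a*z))+(z+7))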